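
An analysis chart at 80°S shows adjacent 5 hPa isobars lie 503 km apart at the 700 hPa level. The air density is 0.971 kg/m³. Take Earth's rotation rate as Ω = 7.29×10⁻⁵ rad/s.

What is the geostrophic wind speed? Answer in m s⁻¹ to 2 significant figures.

7.1 m s⁻¹

Coriolis parameter at 80°S:
f = 2Ω sin φ = 2 × 7.29×10⁻⁵ × sin 80° = 1.44×10⁻⁴ s⁻¹
Pressure gradient: |∂P/∂n| = 500 Pa / 503000 m = 9.94×10⁻⁴ Pa/m
Geostrophic balance (pressure-gradient force = Coriolis force):
V_g = (1/(fρ)) |∂P/∂n| = 9.94×10⁻⁴ / (1.44×10⁻⁴ × 0.971) = 7.13 m/s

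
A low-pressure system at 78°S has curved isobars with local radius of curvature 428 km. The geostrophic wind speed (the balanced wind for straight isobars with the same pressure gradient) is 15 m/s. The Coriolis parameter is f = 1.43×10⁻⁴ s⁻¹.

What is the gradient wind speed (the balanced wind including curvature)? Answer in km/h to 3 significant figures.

Around a low, centrifugal force acts outward with Coriolis, so pressure-gradient force balances both:
(1/ρ)|∂P/∂n| = fV + V²/R  →  V² + fR·V − fR·V_g = 0
With fR = 1.43×10⁻⁴ × 428×10³ m = 61.2 m/s:
V = [−fR + √((fR)² + 4 fR V_g)]/2 = [−61.2 + √(61.2² + 4×61.2×15)]/2 = 12.5 m/s
Subgeostrophic (V < V_g = 15 m/s), as expected around a low.
Converting: 12.5 m/s × 3.6 = 44.9 km/h

44.9 km/h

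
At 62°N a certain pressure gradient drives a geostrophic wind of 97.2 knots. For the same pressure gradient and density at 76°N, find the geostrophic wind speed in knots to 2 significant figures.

With the same pressure gradient and density, V_g ∝ 1/f ∝ 1/sin φ.
V₂ = V₁ · sin φ₁ / sin φ₂ = 97.2 × sin 62° / sin 76°
V₂ = 97.2 × 0.8829/0.9703 = 88 knots

88 knots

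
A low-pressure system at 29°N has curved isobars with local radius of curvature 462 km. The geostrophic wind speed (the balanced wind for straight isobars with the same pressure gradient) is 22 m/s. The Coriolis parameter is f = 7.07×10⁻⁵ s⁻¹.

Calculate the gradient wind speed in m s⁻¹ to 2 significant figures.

15 m s⁻¹

Around a low, centrifugal force acts outward with Coriolis, so pressure-gradient force balances both:
(1/ρ)|∂P/∂n| = fV + V²/R  →  V² + fR·V − fR·V_g = 0
With fR = 7.07×10⁻⁵ × 462×10³ m = 32.7 m/s:
V = [−fR + √((fR)² + 4 fR V_g)]/2 = [−32.7 + √(32.7² + 4×32.7×22)]/2 = 15.1 m/s
Subgeostrophic (V < V_g = 22 m/s), as expected around a low.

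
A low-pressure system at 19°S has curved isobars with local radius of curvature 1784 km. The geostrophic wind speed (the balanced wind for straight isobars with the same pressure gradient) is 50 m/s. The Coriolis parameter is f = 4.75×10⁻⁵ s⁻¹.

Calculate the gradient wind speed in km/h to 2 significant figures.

130 km/h

Around a low, centrifugal force acts outward with Coriolis, so pressure-gradient force balances both:
(1/ρ)|∂P/∂n| = fV + V²/R  →  V² + fR·V − fR·V_g = 0
With fR = 4.75×10⁻⁵ × 1784×10³ m = 84.7 m/s:
V = [−fR + √((fR)² + 4 fR V_g)]/2 = [−84.7 + √(84.7² + 4×84.7×50)]/2 = 35.3 m/s
Subgeostrophic (V < V_g = 50 m/s), as expected around a low.
Converting: 35.3 m/s × 3.6 = 130 km/h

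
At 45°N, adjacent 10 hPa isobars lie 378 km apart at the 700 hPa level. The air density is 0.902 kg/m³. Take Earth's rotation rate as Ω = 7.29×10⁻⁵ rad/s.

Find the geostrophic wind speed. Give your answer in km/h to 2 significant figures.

Coriolis parameter at 45°N:
f = 2Ω sin φ = 2 × 7.29×10⁻⁵ × sin 45° = 1.03×10⁻⁴ s⁻¹
Pressure gradient: |∂P/∂n| = 1000 Pa / 378000 m = 2.65×10⁻³ Pa/m
Geostrophic balance (pressure-gradient force = Coriolis force):
V_g = (1/(fρ)) |∂P/∂n| = 2.65×10⁻³ / (1.03×10⁻⁴ × 0.902) = 28.4 m/s
Converting: 28.4 m/s × 3.6 = 100 km/h

100 km/h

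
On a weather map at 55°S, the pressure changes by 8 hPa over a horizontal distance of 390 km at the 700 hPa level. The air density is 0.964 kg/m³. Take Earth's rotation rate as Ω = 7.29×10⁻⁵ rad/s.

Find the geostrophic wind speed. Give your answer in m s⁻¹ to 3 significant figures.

17.8 m s⁻¹

Coriolis parameter at 55°S:
f = 2Ω sin φ = 2 × 7.29×10⁻⁵ × sin 55° = 1.19×10⁻⁴ s⁻¹
Pressure gradient: |∂P/∂n| = 800 Pa / 390000 m = 2.05×10⁻³ Pa/m
Geostrophic balance (pressure-gradient force = Coriolis force):
V_g = (1/(fρ)) |∂P/∂n| = 2.05×10⁻³ / (1.19×10⁻⁴ × 0.964) = 17.8 m/s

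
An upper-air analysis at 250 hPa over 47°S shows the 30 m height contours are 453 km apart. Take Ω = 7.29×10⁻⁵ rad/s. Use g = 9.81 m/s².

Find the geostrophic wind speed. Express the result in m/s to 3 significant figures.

Coriolis parameter at 47°S:
f = 2Ω sin φ = 2 × 7.29×10⁻⁵ × sin 47° = 1.07×10⁻⁴ s⁻¹
Height gradient: |∂Z/∂n| = 30 m / 453000 m = 6.62×10⁻⁵
On a pressure surface, geostrophic balance gives V_g = (g/f)|∂Z/∂n|:
V_g = 9.81 × 6.62×10⁻⁵ / 1.07×10⁻⁴ = 6.09 m/s

6.09 m/s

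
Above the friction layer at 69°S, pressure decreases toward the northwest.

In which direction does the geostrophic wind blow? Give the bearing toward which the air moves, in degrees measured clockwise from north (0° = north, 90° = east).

The pressure-gradient force points toward the northwest (bearing 315°).
Geostrophic balance: in the Southern Hemisphere the Coriolis force deflects motion to the left, so the geostrophic wind blows 90° to the left of the pressure-gradient force (low pressure on the right).
Rotating 315° by 90° counterclockwise gives 225° — the wind blows toward the southwest.

225°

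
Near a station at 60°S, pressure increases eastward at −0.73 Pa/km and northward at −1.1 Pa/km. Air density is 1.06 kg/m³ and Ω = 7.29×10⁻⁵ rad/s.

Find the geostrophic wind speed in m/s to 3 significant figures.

9.86 m/s

Coriolis parameter at 60°S:
f = 2Ω sin φ = 2 × 7.29×10⁻⁵ × sin 60° = 1.26×10⁻⁴ s⁻¹
In the Southern Hemisphere f is negative: f = −1.26×10⁻⁴ s⁻¹.
Component geostrophic relations (x east, y north):
u_g = −(1/(fρ)) ∂P/∂y,  v_g = (1/(fρ)) ∂P/∂x
u_g = −(−1.1×10⁻³)/(−1.26×10⁻⁴ × 1.06) = −8.22 m/s;  v_g = (−0.73×10⁻³)/(−1.26×10⁻⁴ × 1.06) = 5.45 m/s
|V_g| = √(u_g² + v_g²) = 9.86 m/s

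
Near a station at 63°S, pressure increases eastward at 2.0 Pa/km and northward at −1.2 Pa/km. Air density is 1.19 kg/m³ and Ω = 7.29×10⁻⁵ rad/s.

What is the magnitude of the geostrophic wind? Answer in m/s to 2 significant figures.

Coriolis parameter at 63°S:
f = 2Ω sin φ = 2 × 7.29×10⁻⁵ × sin 63° = 1.30×10⁻⁴ s⁻¹
In the Southern Hemisphere f is negative: f = −1.30×10⁻⁴ s⁻¹.
Component geostrophic relations (x east, y north):
u_g = −(1/(fρ)) ∂P/∂y,  v_g = (1/(fρ)) ∂P/∂x
u_g = −(−1.2×10⁻³)/(−1.30×10⁻⁴ × 1.19) = −7.76 m/s;  v_g = (2.0×10⁻³)/(−1.30×10⁻⁴ × 1.19) = −12.9 m/s
|V_g| = √(u_g² + v_g²) = 15.1 m/s

15 m/s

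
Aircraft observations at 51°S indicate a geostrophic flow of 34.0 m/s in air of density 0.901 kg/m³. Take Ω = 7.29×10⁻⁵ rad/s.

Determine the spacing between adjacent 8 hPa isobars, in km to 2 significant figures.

230 km

Coriolis parameter at 51°S:
f = 2Ω sin φ = 2 × 7.29×10⁻⁵ × sin 51° = 1.13×10⁻⁴ s⁻¹
Geostrophic balance rearranged: |∂P/∂n| = f ρ V_g
|∂P/∂n| = 1.13×10⁻⁴ × 0.901 × 34.0 = 3.47×10⁻³ Pa/m
Isobar spacing: Δn = ΔP/|∂P/∂n| = 800 Pa / 3.47×10⁻³ Pa/m = 230476 m ≈ 230 km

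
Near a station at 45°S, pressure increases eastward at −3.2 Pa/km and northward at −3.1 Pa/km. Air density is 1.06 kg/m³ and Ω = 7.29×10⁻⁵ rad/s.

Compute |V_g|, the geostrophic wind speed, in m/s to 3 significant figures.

Coriolis parameter at 45°S:
f = 2Ω sin φ = 2 × 7.29×10⁻⁵ × sin 45° = 1.03×10⁻⁴ s⁻¹
In the Southern Hemisphere f is negative: f = −1.03×10⁻⁴ s⁻¹.
Component geostrophic relations (x east, y north):
u_g = −(1/(fρ)) ∂P/∂y,  v_g = (1/(fρ)) ∂P/∂x
u_g = −(−3.1×10⁻³)/(−1.03×10⁻⁴ × 1.06) = −28.4 m/s;  v_g = (−3.2×10⁻³)/(−1.03×10⁻⁴ × 1.06) = 29.3 m/s
|V_g| = √(u_g² + v_g²) = 40.8 m/s

40.8 m/s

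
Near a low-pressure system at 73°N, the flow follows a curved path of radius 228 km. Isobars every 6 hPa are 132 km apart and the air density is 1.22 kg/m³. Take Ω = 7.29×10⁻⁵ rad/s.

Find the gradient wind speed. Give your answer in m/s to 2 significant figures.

17 m/s

Coriolis parameter at 73°N:
f = 2Ω sin φ = 2 × 7.29×10⁻⁵ × sin 73° = 1.39×10⁻⁴ s⁻¹
Pressure gradient: |∂P/∂n| = 600 Pa / 132000 m = 4.55×10⁻³ Pa/m
Geostrophic speed: V_g = |∂P/∂n|/(fρ) = 4.55×10⁻³/(1.39×10⁻⁴ × 1.22) = 26.7 m/s
Around a low, centrifugal force acts outward with Coriolis, so pressure-gradient force balances both:
(1/ρ)|∂P/∂n| = fV + V²/R  →  V² + fR·V − fR·V_g = 0
With fR = 1.39×10⁻⁴ × 228×10³ m = 31.8 m/s:
V = [−fR + √((fR)² + 4 fR V_g)]/2 = [−31.8 + √(31.8² + 4×31.8×26.7)]/2 = 17.3 m/s
Subgeostrophic (V < V_g = 26.7 m/s), as expected around a low.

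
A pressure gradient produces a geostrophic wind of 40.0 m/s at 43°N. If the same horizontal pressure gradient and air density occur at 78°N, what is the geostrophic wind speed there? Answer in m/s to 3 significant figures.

27.9 m/s

With the same pressure gradient and density, V_g ∝ 1/f ∝ 1/sin φ.
V₂ = V₁ · sin φ₁ / sin φ₂ = 40.0 × sin 43° / sin 78°
V₂ = 40.0 × 0.6820/0.9781 = 27.9 m/s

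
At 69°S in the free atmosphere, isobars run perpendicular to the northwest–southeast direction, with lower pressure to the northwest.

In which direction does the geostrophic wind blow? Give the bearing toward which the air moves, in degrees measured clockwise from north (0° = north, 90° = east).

The pressure-gradient force points toward the northwest (bearing 315°).
Geostrophic balance: in the Southern Hemisphere the Coriolis force deflects motion to the left, so the geostrophic wind blows 90° to the left of the pressure-gradient force (low pressure on the right).
Rotating 315° by 90° counterclockwise gives 225° — the wind blows toward the southwest.

225°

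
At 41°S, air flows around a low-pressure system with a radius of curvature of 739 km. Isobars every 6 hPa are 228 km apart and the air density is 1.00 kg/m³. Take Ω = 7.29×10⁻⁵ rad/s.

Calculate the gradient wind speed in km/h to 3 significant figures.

76.2 km/h

Coriolis parameter at 41°S:
f = 2Ω sin φ = 2 × 7.29×10⁻⁵ × sin 41° = 9.57×10⁻⁵ s⁻¹
Pressure gradient: |∂P/∂n| = 600 Pa / 228000 m = 2.63×10⁻³ Pa/m
Geostrophic speed: V_g = |∂P/∂n|/(fρ) = 2.63×10⁻³/(9.57×10⁻⁵ × 1.00) = 27.5 m/s
Around a low, centrifugal force acts outward with Coriolis, so pressure-gradient force balances both:
(1/ρ)|∂P/∂n| = fV + V²/R  →  V² + fR·V − fR·V_g = 0
With fR = 9.57×10⁻⁵ × 739×10³ m = 70.7 m/s:
V = [−fR + √((fR)² + 4 fR V_g)]/2 = [−70.7 + √(70.7² + 4×70.7×27.5)]/2 = 21.2 m/s
Subgeostrophic (V < V_g = 27.5 m/s), as expected around a low.
Converting: 21.2 m/s × 3.6 = 76.2 km/h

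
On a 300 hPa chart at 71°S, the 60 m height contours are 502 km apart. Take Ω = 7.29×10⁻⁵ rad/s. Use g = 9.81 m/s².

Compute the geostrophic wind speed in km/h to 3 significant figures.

30.6 km/h

Coriolis parameter at 71°S:
f = 2Ω sin φ = 2 × 7.29×10⁻⁵ × sin 71° = 1.38×10⁻⁴ s⁻¹
Height gradient: |∂Z/∂n| = 60 m / 502000 m = 1.20×10⁻⁴
On a pressure surface, geostrophic balance gives V_g = (g/f)|∂Z/∂n|:
V_g = 9.81 × 1.20×10⁻⁴ / 1.38×10⁻⁴ = 8.51 m/s
Converting: 8.51 m/s × 3.6 = 30.6 km/h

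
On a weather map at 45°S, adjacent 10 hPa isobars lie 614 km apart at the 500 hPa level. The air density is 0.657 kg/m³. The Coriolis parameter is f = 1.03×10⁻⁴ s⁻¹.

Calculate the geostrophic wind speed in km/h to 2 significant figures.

Pressure gradient: |∂P/∂n| = 1000 Pa / 614000 m = 1.63×10⁻³ Pa/m
Geostrophic balance (pressure-gradient force = Coriolis force):
V_g = (1/(fρ)) |∂P/∂n| = 1.63×10⁻³ / (1.03×10⁻⁴ × 0.657) = 24.1 m/s
Converting: 24.1 m/s × 3.6 = 87 km/h

87 km/h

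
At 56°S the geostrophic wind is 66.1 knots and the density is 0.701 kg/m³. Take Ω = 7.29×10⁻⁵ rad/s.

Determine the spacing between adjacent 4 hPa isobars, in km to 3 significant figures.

Coriolis parameter at 56°S:
f = 2Ω sin φ = 2 × 7.29×10⁻⁵ × sin 56° = 1.21×10⁻⁴ s⁻¹
Wind speed in SI: 66.1 knots = 34.0 m/s
Geostrophic balance rearranged: |∂P/∂n| = f ρ V_g
|∂P/∂n| = 1.21×10⁻⁴ × 0.701 × 34.0 = 2.88×10⁻³ Pa/m
Isobar spacing: Δn = ΔP/|∂P/∂n| = 400 Pa / 2.88×10⁻³ Pa/m = 138826 m ≈ 139 km

139 km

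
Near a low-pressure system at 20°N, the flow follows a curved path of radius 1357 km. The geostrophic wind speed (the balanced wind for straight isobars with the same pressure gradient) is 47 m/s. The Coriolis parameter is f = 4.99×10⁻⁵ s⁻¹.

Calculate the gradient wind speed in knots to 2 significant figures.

62 knots

Around a low, centrifugal force acts outward with Coriolis, so pressure-gradient force balances both:
(1/ρ)|∂P/∂n| = fV + V²/R  →  V² + fR·V − fR·V_g = 0
With fR = 4.99×10⁻⁵ × 1357×10³ m = 67.7 m/s:
V = [−fR + √((fR)² + 4 fR V_g)]/2 = [−67.7 + √(67.7² + 4×67.7×47)]/2 = 31.9 m/s
Subgeostrophic (V < V_g = 47 m/s), as expected around a low.
Converting: 31.9 m/s × 1.944 = 62 knots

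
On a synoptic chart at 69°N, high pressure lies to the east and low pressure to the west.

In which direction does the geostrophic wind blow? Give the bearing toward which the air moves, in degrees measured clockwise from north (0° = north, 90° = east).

The pressure-gradient force points toward the west (bearing 270°).
Geostrophic balance: in the Northern Hemisphere the Coriolis force deflects motion to the right, so the geostrophic wind blows 90° to the right of the pressure-gradient force (low pressure on the left).
Rotating 270° by 90° clockwise gives 000° — the wind blows toward the north.

000°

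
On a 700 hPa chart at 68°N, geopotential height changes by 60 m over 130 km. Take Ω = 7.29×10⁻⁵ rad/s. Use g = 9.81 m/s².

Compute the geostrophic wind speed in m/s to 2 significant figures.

Coriolis parameter at 68°N:
f = 2Ω sin φ = 2 × 7.29×10⁻⁵ × sin 68° = 1.35×10⁻⁴ s⁻¹
Height gradient: |∂Z/∂n| = 60 m / 130000 m = 4.62×10⁻⁴
On a pressure surface, geostrophic balance gives V_g = (g/f)|∂Z/∂n|:
V_g = 9.81 × 4.62×10⁻⁴ / 1.35×10⁻⁴ = 33.5 m/s

33 m/s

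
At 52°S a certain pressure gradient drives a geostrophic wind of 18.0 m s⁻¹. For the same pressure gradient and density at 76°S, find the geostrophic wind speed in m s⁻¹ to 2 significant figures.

15 m s⁻¹

With the same pressure gradient and density, V_g ∝ 1/f ∝ 1/sin φ.
V₂ = V₁ · sin φ₁ / sin φ₂ = 18.0 × sin 52° / sin 76°
V₂ = 18.0 × 0.7880/0.9703 = 15 m s⁻¹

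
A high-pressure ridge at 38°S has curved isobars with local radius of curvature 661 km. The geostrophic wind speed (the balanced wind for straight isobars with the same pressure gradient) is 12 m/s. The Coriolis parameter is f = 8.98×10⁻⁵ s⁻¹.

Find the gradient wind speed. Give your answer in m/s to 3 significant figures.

Around a high, pressure-gradient force acts outward with centrifugal, so Coriolis balances both:
fV = (1/ρ)|∂P/∂n| + V²/R  →  V² − fR·V + fR·V_g = 0
With fR = 8.98×10⁻⁵ × 661×10³ m = 59.4 m/s:
V = [fR − √((fR)² − 4 fR V_g)]/2 = [59.4 − √(59.4² − 4×59.4×12)]/2 = 16.7 m/s
Supergeostrophic (V > V_g = 12 m/s), as expected around a high.

16.7 m/s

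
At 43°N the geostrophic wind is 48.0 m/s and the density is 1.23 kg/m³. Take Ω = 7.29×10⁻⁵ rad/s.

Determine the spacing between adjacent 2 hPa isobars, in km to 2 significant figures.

34 km

Coriolis parameter at 43°N:
f = 2Ω sin φ = 2 × 7.29×10⁻⁵ × sin 43° = 9.94×10⁻⁵ s⁻¹
Geostrophic balance rearranged: |∂P/∂n| = f ρ V_g
|∂P/∂n| = 9.94×10⁻⁵ × 1.23 × 48.0 = 5.87×10⁻³ Pa/m
Isobar spacing: Δn = ΔP/|∂P/∂n| = 200 Pa / 5.87×10⁻³ Pa/m = 34068 m ≈ 34 km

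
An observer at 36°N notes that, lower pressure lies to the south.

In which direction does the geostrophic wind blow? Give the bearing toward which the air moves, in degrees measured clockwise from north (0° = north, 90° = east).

The pressure-gradient force points toward the south (bearing 180°).
Geostrophic balance: in the Northern Hemisphere the Coriolis force deflects motion to the right, so the geostrophic wind blows 90° to the right of the pressure-gradient force (low pressure on the left).
Rotating 180° by 90° clockwise gives 270° — the wind blows toward the west.

270°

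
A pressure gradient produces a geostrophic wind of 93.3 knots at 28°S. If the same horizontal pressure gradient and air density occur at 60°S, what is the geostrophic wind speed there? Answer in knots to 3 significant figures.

With the same pressure gradient and density, V_g ∝ 1/f ∝ 1/sin φ.
V₂ = V₁ · sin φ₁ / sin φ₂ = 93.3 × sin 28° / sin 60°
V₂ = 93.3 × 0.4695/0.8660 = 50.6 knots

50.6 knots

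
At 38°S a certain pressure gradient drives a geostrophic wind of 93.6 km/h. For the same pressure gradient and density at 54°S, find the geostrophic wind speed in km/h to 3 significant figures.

71.2 km/h

With the same pressure gradient and density, V_g ∝ 1/f ∝ 1/sin φ.
V₂ = V₁ · sin φ₁ / sin φ₂ = 93.6 × sin 38° / sin 54°
V₂ = 93.6 × 0.6157/0.8090 = 71.2 km/h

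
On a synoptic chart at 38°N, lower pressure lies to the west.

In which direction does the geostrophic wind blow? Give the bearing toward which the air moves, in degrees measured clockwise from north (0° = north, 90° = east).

The pressure-gradient force points toward the west (bearing 270°).
Geostrophic balance: in the Northern Hemisphere the Coriolis force deflects motion to the right, so the geostrophic wind blows 90° to the right of the pressure-gradient force (low pressure on the left).
Rotating 270° by 90° clockwise gives 000° — the wind blows toward the north.

000°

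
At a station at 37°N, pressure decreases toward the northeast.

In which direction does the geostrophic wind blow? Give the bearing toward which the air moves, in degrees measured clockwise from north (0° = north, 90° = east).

The pressure-gradient force points toward the northeast (bearing 045°).
Geostrophic balance: in the Northern Hemisphere the Coriolis force deflects motion to the right, so the geostrophic wind blows 90° to the right of the pressure-gradient force (low pressure on the left).
Rotating 045° by 90° clockwise gives 135° — the wind blows toward the southeast.

135°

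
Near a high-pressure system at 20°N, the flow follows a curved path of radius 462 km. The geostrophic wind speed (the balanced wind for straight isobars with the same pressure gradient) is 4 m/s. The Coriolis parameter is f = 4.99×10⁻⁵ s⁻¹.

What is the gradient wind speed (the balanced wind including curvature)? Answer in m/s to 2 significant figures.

Around a high, pressure-gradient force acts outward with centrifugal, so Coriolis balances both:
fV = (1/ρ)|∂P/∂n| + V²/R  →  V² − fR·V + fR·V_g = 0
With fR = 4.99×10⁻⁵ × 462×10³ m = 23.1 m/s:
V = [fR − √((fR)² − 4 fR V_g)]/2 = [23.1 − √(23.1² − 4×23.1×4)]/2 = 5.15 m/s
Supergeostrophic (V > V_g = 4 m/s), as expected around a high.

5.2 m/s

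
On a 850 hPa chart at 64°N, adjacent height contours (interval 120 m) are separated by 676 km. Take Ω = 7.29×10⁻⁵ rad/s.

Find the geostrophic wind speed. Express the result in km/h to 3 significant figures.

Coriolis parameter at 64°N:
f = 2Ω sin φ = 2 × 7.29×10⁻⁵ × sin 64° = 1.31×10⁻⁴ s⁻¹
Height gradient: |∂Z/∂n| = 120 m / 676000 m = 1.78×10⁻⁴
On a pressure surface, geostrophic balance gives V_g = (g/f)|∂Z/∂n|:
V_g = 9.81 × 1.78×10⁻⁴ / 1.31×10⁻⁴ = 13.3 m/s
Converting: 13.3 m/s × 3.6 = 47.8 km/h

47.8 km/h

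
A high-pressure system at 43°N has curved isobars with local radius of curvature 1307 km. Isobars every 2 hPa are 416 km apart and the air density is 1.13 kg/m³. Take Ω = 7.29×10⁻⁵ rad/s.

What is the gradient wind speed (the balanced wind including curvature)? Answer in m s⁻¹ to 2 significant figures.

4.4 m s⁻¹

Coriolis parameter at 43°N:
f = 2Ω sin φ = 2 × 7.29×10⁻⁵ × sin 43° = 9.94×10⁻⁵ s⁻¹
Pressure gradient: |∂P/∂n| = 200 Pa / 416000 m = 4.81×10⁻⁴ Pa/m
Geostrophic speed: V_g = |∂P/∂n|/(fρ) = 4.81×10⁻⁴/(9.94×10⁻⁵ × 1.13) = 4.28 m/s
Around a high, pressure-gradient force acts outward with centrifugal, so Coriolis balances both:
fV = (1/ρ)|∂P/∂n| + V²/R  →  V² − fR·V + fR·V_g = 0
With fR = 9.94×10⁻⁵ × 1307×10³ m = 130 m/s:
V = [fR − √((fR)² − 4 fR V_g)]/2 = [130 − √(130² − 4×130×4.28)]/2 = 4.43 m/s
Supergeostrophic (V > V_g = 4.28 m/s), as expected around a high.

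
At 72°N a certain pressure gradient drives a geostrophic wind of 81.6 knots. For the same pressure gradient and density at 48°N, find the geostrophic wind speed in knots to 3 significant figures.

With the same pressure gradient and density, V_g ∝ 1/f ∝ 1/sin φ.
V₂ = V₁ · sin φ₁ / sin φ₂ = 81.6 × sin 72° / sin 48°
V₂ = 81.6 × 0.9511/0.7431 = 104 knots

104 knots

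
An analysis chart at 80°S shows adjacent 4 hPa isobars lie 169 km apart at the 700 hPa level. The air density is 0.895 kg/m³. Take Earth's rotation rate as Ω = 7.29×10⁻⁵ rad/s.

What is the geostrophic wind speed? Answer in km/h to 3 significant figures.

Coriolis parameter at 80°S:
f = 2Ω sin φ = 2 × 7.29×10⁻⁵ × sin 80° = 1.44×10⁻⁴ s⁻¹
Pressure gradient: |∂P/∂n| = 400 Pa / 169000 m = 2.37×10⁻³ Pa/m
Geostrophic balance (pressure-gradient force = Coriolis force):
V_g = (1/(fρ)) |∂P/∂n| = 2.37×10⁻³ / (1.44×10⁻⁴ × 0.895) = 18.4 m/s
Converting: 18.4 m/s × 3.6 = 66.3 km/h

66.3 km/h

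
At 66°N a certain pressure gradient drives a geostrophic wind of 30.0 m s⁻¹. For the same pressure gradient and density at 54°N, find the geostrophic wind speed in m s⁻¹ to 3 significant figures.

With the same pressure gradient and density, V_g ∝ 1/f ∝ 1/sin φ.
V₂ = V₁ · sin φ₁ / sin φ₂ = 30.0 × sin 66° / sin 54°
V₂ = 30.0 × 0.9135/0.8090 = 33.9 m s⁻¹

33.9 m s⁻¹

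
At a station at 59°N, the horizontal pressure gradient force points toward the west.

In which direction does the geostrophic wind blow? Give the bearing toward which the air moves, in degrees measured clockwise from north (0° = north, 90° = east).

000°

The pressure-gradient force points toward the west (bearing 270°).
Geostrophic balance: in the Northern Hemisphere the Coriolis force deflects motion to the right, so the geostrophic wind blows 90° to the right of the pressure-gradient force (low pressure on the left).
Rotating 270° by 90° clockwise gives 000° — the wind blows toward the north.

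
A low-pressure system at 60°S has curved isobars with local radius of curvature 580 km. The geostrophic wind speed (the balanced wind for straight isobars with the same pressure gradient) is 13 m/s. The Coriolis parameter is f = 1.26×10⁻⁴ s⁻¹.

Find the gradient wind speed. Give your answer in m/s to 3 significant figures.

11.3 m/s

Around a low, centrifugal force acts outward with Coriolis, so pressure-gradient force balances both:
(1/ρ)|∂P/∂n| = fV + V²/R  →  V² + fR·V − fR·V_g = 0
With fR = 1.26×10⁻⁴ × 580×10³ m = 73.1 m/s:
V = [−fR + √((fR)² + 4 fR V_g)]/2 = [−73.1 + √(73.1² + 4×73.1×13)]/2 = 11.3 m/s
Subgeostrophic (V < V_g = 13 m/s), as expected around a low.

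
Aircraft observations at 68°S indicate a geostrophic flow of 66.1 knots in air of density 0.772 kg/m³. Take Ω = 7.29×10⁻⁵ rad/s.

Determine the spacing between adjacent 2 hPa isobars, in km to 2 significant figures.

Coriolis parameter at 68°S:
f = 2Ω sin φ = 2 × 7.29×10⁻⁵ × sin 68° = 1.35×10⁻⁴ s⁻¹
Wind speed in SI: 66.1 knots = 34.0 m/s
Geostrophic balance rearranged: |∂P/∂n| = f ρ V_g
|∂P/∂n| = 1.35×10⁻⁴ × 0.772 × 34.0 = 3.55×10⁻³ Pa/m
Isobar spacing: Δn = ΔP/|∂P/∂n| = 200 Pa / 3.55×10⁻³ Pa/m = 56357 m ≈ 56 km

56 km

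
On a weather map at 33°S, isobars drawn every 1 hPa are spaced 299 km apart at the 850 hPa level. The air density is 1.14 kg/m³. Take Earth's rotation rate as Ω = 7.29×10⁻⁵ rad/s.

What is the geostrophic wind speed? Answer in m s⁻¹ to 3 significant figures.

Coriolis parameter at 33°S:
f = 2Ω sin φ = 2 × 7.29×10⁻⁵ × sin 33° = 7.94×10⁻⁵ s⁻¹
Pressure gradient: |∂P/∂n| = 100 Pa / 299000 m = 3.34×10⁻⁴ Pa/m
Geostrophic balance (pressure-gradient force = Coriolis force):
V_g = (1/(fρ)) |∂P/∂n| = 3.34×10⁻⁴ / (7.94×10⁻⁵ × 1.14) = 3.69 m/s

3.69 m s⁻¹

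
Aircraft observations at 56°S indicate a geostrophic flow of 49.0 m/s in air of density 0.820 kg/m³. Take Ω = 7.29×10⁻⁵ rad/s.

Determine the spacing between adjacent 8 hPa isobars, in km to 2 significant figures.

160 km

Coriolis parameter at 56°S:
f = 2Ω sin φ = 2 × 7.29×10⁻⁵ × sin 56° = 1.21×10⁻⁴ s⁻¹
Geostrophic balance rearranged: |∂P/∂n| = f ρ V_g
|∂P/∂n| = 1.21×10⁻⁴ × 0.820 × 49.0 = 4.86×10⁻³ Pa/m
Isobar spacing: Δn = ΔP/|∂P/∂n| = 800 Pa / 4.86×10⁻³ Pa/m = 164721 m ≈ 160 km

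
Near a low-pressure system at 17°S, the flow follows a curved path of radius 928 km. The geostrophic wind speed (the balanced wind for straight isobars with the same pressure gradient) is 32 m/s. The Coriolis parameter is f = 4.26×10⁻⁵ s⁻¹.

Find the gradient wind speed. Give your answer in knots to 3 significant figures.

Around a low, centrifugal force acts outward with Coriolis, so pressure-gradient force balances both:
(1/ρ)|∂P/∂n| = fV + V²/R  →  V² + fR·V − fR·V_g = 0
With fR = 4.26×10⁻⁵ × 928×10³ m = 39.5 m/s:
V = [−fR + √((fR)² + 4 fR V_g)]/2 = [−39.5 + √(39.5² + 4×39.5×32)]/2 = 20.9 m/s
Subgeostrophic (V < V_g = 32 m/s), as expected around a low.
Converting: 20.9 m/s × 1.944 = 40.7 knots

40.7 knots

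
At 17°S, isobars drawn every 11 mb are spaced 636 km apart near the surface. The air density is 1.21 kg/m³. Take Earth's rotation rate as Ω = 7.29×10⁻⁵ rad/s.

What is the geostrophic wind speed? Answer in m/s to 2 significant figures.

34 m/s

Coriolis parameter at 17°S:
f = 2Ω sin φ = 2 × 7.29×10⁻⁵ × sin 17° = 4.26×10⁻⁵ s⁻¹
Pressure gradient: |∂P/∂n| = 1100 Pa / 636000 m = 1.73×10⁻³ Pa/m
Geostrophic balance (pressure-gradient force = Coriolis force):
V_g = (1/(fρ)) |∂P/∂n| = 1.73×10⁻³ / (4.26×10⁻⁵ × 1.21) = 33.5 m/s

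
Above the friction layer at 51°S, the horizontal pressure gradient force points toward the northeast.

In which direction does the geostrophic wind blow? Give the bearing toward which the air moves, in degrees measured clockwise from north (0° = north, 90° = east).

The pressure-gradient force points toward the northeast (bearing 045°).
Geostrophic balance: in the Southern Hemisphere the Coriolis force deflects motion to the left, so the geostrophic wind blows 90° to the left of the pressure-gradient force (low pressure on the right).
Rotating 045° by 90° counterclockwise gives 315° — the wind blows toward the northwest.

315°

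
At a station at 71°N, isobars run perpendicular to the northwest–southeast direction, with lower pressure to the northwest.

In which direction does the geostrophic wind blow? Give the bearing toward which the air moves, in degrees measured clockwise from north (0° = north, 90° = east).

045°

The pressure-gradient force points toward the northwest (bearing 315°).
Geostrophic balance: in the Northern Hemisphere the Coriolis force deflects motion to the right, so the geostrophic wind blows 90° to the right of the pressure-gradient force (low pressure on the left).
Rotating 315° by 90° clockwise gives 045° — the wind blows toward the northeast.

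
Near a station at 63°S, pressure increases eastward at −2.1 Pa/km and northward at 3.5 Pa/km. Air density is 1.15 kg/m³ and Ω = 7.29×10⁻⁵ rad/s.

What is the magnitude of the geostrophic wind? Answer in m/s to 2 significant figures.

27 m/s

Coriolis parameter at 63°S:
f = 2Ω sin φ = 2 × 7.29×10⁻⁵ × sin 63° = 1.30×10⁻⁴ s⁻¹
In the Southern Hemisphere f is negative: f = −1.30×10⁻⁴ s⁻¹.
Component geostrophic relations (x east, y north):
u_g = −(1/(fρ)) ∂P/∂y,  v_g = (1/(fρ)) ∂P/∂x
u_g = −(3.5×10⁻³)/(−1.30×10⁻⁴ × 1.15) = 23.4 m/s;  v_g = (−2.1×10⁻³)/(−1.30×10⁻⁴ × 1.15) = 14.1 m/s
|V_g| = √(u_g² + v_g²) = 27.3 m/s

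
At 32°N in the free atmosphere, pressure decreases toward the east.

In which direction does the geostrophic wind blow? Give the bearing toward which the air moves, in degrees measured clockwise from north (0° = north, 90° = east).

The pressure-gradient force points toward the east (bearing 090°).
Geostrophic balance: in the Northern Hemisphere the Coriolis force deflects motion to the right, so the geostrophic wind blows 90° to the right of the pressure-gradient force (low pressure on the left).
Rotating 090° by 90° clockwise gives 180° — the wind blows toward the south.

180°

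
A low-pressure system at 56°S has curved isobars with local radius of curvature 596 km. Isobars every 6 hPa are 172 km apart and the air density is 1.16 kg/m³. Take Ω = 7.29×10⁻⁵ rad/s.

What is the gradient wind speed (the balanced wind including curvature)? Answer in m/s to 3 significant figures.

19.6 m/s

Coriolis parameter at 56°S:
f = 2Ω sin φ = 2 × 7.29×10⁻⁵ × sin 56° = 1.21×10⁻⁴ s⁻¹
Pressure gradient: |∂P/∂n| = 600 Pa / 172000 m = 3.49×10⁻³ Pa/m
Geostrophic speed: V_g = |∂P/∂n|/(fρ) = 3.49×10⁻³/(1.21×10⁻⁴ × 1.16) = 24.9 m/s
Around a low, centrifugal force acts outward with Coriolis, so pressure-gradient force balances both:
(1/ρ)|∂P/∂n| = fV + V²/R  →  V² + fR·V − fR·V_g = 0
With fR = 1.21×10⁻⁴ × 596×10³ m = 72.0 m/s:
V = [−fR + √((fR)² + 4 fR V_g)]/2 = [−72.0 + √(72.0² + 4×72.0×24.9)]/2 = 19.6 m/s
Subgeostrophic (V < V_g = 24.9 m/s), as expected around a low.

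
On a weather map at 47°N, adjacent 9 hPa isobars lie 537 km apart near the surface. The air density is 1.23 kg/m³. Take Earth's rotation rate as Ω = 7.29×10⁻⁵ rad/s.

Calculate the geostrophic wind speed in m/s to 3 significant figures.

12.8 m/s

Coriolis parameter at 47°N:
f = 2Ω sin φ = 2 × 7.29×10⁻⁵ × sin 47° = 1.07×10⁻⁴ s⁻¹
Pressure gradient: |∂P/∂n| = 900 Pa / 537000 m = 1.68×10⁻³ Pa/m
Geostrophic balance (pressure-gradient force = Coriolis force):
V_g = (1/(fρ)) |∂P/∂n| = 1.68×10⁻³ / (1.07×10⁻⁴ × 1.23) = 12.8 m/s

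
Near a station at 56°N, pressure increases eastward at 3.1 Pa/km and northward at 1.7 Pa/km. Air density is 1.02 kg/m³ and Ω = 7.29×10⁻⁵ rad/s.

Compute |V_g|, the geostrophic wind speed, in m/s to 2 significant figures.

Coriolis parameter at 56°N:
f = 2Ω sin φ = 2 × 7.29×10⁻⁵ × sin 56° = 1.21×10⁻⁴ s⁻¹
Component geostrophic relations (x east, y north):
u_g = −(1/(fρ)) ∂P/∂y,  v_g = (1/(fρ)) ∂P/∂x
u_g = −(1.7×10⁻³)/(1.21×10⁻⁴ × 1.02) = −13.8 m/s;  v_g = (3.1×10⁻³)/(1.21×10⁻⁴ × 1.02) = 25.1 m/s
|V_g| = √(u_g² + v_g²) = 28.7 m/s

29 m/s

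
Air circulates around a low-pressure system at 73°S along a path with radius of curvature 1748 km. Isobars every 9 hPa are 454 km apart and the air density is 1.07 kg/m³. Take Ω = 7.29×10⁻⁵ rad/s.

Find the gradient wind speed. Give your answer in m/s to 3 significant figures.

Coriolis parameter at 73°S:
f = 2Ω sin φ = 2 × 7.29×10⁻⁵ × sin 73° = 1.39×10⁻⁴ s⁻¹
Pressure gradient: |∂P/∂n| = 900 Pa / 454000 m = 1.98×10⁻³ Pa/m
Geostrophic speed: V_g = |∂P/∂n|/(fρ) = 1.98×10⁻³/(1.39×10⁻⁴ × 1.07) = 13.3 m/s
Around a low, centrifugal force acts outward with Coriolis, so pressure-gradient force balances both:
(1/ρ)|∂P/∂n| = fV + V²/R  →  V² + fR·V − fR·V_g = 0
With fR = 1.39×10⁻⁴ × 1748×10³ m = 244 m/s:
V = [−fR + √((fR)² + 4 fR V_g)]/2 = [−244 + √(244² + 4×244×13.3)]/2 = 12.6 m/s
Subgeostrophic (V < V_g = 13.3 m/s), as expected around a low.

12.6 m/s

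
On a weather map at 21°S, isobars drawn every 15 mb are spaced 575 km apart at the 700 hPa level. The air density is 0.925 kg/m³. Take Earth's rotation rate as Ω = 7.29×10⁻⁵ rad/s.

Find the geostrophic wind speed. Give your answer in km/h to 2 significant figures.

190 km/h

Coriolis parameter at 21°S:
f = 2Ω sin φ = 2 × 7.29×10⁻⁵ × sin 21° = 5.23×10⁻⁵ s⁻¹
Pressure gradient: |∂P/∂n| = 1500 Pa / 575000 m = 2.61×10⁻³ Pa/m
Geostrophic balance (pressure-gradient force = Coriolis force):
V_g = (1/(fρ)) |∂P/∂n| = 2.61×10⁻³ / (5.23×10⁻⁵ × 0.925) = 54.0 m/s
Converting: 54.0 m/s × 3.6 = 190 km/h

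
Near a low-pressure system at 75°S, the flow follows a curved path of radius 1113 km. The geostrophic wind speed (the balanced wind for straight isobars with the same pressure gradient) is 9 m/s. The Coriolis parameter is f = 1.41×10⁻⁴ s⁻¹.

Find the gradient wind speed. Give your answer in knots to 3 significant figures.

Around a low, centrifugal force acts outward with Coriolis, so pressure-gradient force balances both:
(1/ρ)|∂P/∂n| = fV + V²/R  →  V² + fR·V − fR·V_g = 0
With fR = 1.41×10⁻⁴ × 1113×10³ m = 157 m/s:
V = [−fR + √((fR)² + 4 fR V_g)]/2 = [−157 + √(157² + 4×157×9)]/2 = 8.54 m/s
Subgeostrophic (V < V_g = 9 m/s), as expected around a low.
Converting: 8.54 m/s × 1.944 = 16.6 knots

16.6 knots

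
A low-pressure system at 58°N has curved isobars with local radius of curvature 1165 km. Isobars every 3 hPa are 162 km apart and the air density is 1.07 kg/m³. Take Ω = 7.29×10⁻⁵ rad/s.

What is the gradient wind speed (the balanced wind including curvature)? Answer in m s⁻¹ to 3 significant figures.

12.9 m s⁻¹

Coriolis parameter at 58°N:
f = 2Ω sin φ = 2 × 7.29×10⁻⁵ × sin 58° = 1.24×10⁻⁴ s⁻¹
Pressure gradient: |∂P/∂n| = 300 Pa / 162000 m = 1.85×10⁻³ Pa/m
Geostrophic speed: V_g = |∂P/∂n|/(fρ) = 1.85×10⁻³/(1.24×10⁻⁴ × 1.07) = 14.0 m/s
Around a low, centrifugal force acts outward with Coriolis, so pressure-gradient force balances both:
(1/ρ)|∂P/∂n| = fV + V²/R  →  V² + fR·V − fR·V_g = 0
With fR = 1.24×10⁻⁴ × 1165×10³ m = 144 m/s:
V = [−fR + √((fR)² + 4 fR V_g)]/2 = [−144 + √(144² + 4×144×14)]/2 = 12.9 m/s
Subgeostrophic (V < V_g = 14 m/s), as expected around a low.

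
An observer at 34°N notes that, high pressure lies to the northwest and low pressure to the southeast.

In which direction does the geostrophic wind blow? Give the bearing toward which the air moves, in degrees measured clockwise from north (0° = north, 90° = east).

225°

The pressure-gradient force points toward the southeast (bearing 135°).
Geostrophic balance: in the Northern Hemisphere the Coriolis force deflects motion to the right, so the geostrophic wind blows 90° to the right of the pressure-gradient force (low pressure on the left).
Rotating 135° by 90° clockwise gives 225° — the wind blows toward the southwest.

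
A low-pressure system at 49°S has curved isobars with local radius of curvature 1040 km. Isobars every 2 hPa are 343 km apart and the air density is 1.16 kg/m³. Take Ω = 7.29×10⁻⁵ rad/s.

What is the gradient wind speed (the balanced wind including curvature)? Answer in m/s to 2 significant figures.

4.4 m/s

Coriolis parameter at 49°S:
f = 2Ω sin φ = 2 × 7.29×10⁻⁵ × sin 49° = 1.10×10⁻⁴ s⁻¹
Pressure gradient: |∂P/∂n| = 200 Pa / 343000 m = 5.83×10⁻⁴ Pa/m
Geostrophic speed: V_g = |∂P/∂n|/(fρ) = 5.83×10⁻⁴/(1.10×10⁻⁴ × 1.16) = 4.57 m/s
Around a low, centrifugal force acts outward with Coriolis, so pressure-gradient force balances both:
(1/ρ)|∂P/∂n| = fV + V²/R  →  V² + fR·V − fR·V_g = 0
With fR = 1.10×10⁻⁴ × 1040×10³ m = 114 m/s:
V = [−fR + √((fR)² + 4 fR V_g)]/2 = [−114 + √(114² + 4×114×4.57)]/2 = 4.4 m/s
Subgeostrophic (V < V_g = 4.57 m/s), as expected around a low.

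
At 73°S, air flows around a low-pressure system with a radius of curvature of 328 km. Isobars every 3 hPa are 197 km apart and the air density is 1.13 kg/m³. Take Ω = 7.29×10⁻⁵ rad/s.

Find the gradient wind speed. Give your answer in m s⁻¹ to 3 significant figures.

8.20 m s⁻¹

Coriolis parameter at 73°S:
f = 2Ω sin φ = 2 × 7.29×10⁻⁵ × sin 73° = 1.39×10⁻⁴ s⁻¹
Pressure gradient: |∂P/∂n| = 300 Pa / 197000 m = 1.52×10⁻³ Pa/m
Geostrophic speed: V_g = |∂P/∂n|/(fρ) = 1.52×10⁻³/(1.39×10⁻⁴ × 1.13) = 9.67 m/s
Around a low, centrifugal force acts outward with Coriolis, so pressure-gradient force balances both:
(1/ρ)|∂P/∂n| = fV + V²/R  →  V² + fR·V − fR·V_g = 0
With fR = 1.39×10⁻⁴ × 328×10³ m = 45.7 m/s:
V = [−fR + √((fR)² + 4 fR V_g)]/2 = [−45.7 + √(45.7² + 4×45.7×9.67)]/2 = 8.2 m/s
Subgeostrophic (V < V_g = 9.67 m/s), as expected around a low.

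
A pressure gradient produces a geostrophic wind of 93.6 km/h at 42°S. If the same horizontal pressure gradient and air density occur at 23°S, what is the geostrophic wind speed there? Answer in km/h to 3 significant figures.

160 km/h

With the same pressure gradient and density, V_g ∝ 1/f ∝ 1/sin φ.
V₂ = V₁ · sin φ₁ / sin φ₂ = 93.6 × sin 42° / sin 23°
V₂ = 93.6 × 0.6691/0.3907 = 160 km/h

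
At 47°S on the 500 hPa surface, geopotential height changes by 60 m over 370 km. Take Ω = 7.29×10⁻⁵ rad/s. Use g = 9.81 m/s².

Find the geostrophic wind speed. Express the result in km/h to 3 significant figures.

Coriolis parameter at 47°S:
f = 2Ω sin φ = 2 × 7.29×10⁻⁵ × sin 47° = 1.07×10⁻⁴ s⁻¹
Height gradient: |∂Z/∂n| = 60 m / 370000 m = 1.62×10⁻⁴
On a pressure surface, geostrophic balance gives V_g = (g/f)|∂Z/∂n|:
V_g = 9.81 × 1.62×10⁻⁴ / 1.07×10⁻⁴ = 14.9 m/s
Converting: 14.9 m/s × 3.6 = 53.7 km/h

53.7 km/h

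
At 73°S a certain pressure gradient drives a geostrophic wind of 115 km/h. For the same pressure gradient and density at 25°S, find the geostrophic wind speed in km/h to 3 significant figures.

With the same pressure gradient and density, V_g ∝ 1/f ∝ 1/sin φ.
V₂ = V₁ · sin φ₁ / sin φ₂ = 115 × sin 73° / sin 25°
V₂ = 115 × 0.9563/0.4226 = 260 km/h

260 km/h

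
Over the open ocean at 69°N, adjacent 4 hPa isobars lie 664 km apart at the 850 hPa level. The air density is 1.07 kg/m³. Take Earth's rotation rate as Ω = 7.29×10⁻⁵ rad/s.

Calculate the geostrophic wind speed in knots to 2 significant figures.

8.0 knots

Coriolis parameter at 69°N:
f = 2Ω sin φ = 2 × 7.29×10⁻⁵ × sin 69° = 1.36×10⁻⁴ s⁻¹
Pressure gradient: |∂P/∂n| = 400 Pa / 664000 m = 6.02×10⁻⁴ Pa/m
Geostrophic balance (pressure-gradient force = Coriolis force):
V_g = (1/(fρ)) |∂P/∂n| = 6.02×10⁻⁴ / (1.36×10⁻⁴ × 1.07) = 4.14 m/s
Converting: 4.14 m/s × 1.944 = 8.0 knots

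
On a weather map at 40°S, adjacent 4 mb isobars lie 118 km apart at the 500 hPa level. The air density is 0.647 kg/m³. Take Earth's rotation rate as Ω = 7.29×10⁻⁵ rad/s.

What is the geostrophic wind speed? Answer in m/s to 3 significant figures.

Coriolis parameter at 40°S:
f = 2Ω sin φ = 2 × 7.29×10⁻⁵ × sin 40° = 9.37×10⁻⁵ s⁻¹
Pressure gradient: |∂P/∂n| = 400 Pa / 118000 m = 3.39×10⁻³ Pa/m
Geostrophic balance (pressure-gradient force = Coriolis force):
V_g = (1/(fρ)) |∂P/∂n| = 3.39×10⁻³ / (9.37×10⁻⁵ × 0.647) = 55.9 m/s

55.9 m/s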